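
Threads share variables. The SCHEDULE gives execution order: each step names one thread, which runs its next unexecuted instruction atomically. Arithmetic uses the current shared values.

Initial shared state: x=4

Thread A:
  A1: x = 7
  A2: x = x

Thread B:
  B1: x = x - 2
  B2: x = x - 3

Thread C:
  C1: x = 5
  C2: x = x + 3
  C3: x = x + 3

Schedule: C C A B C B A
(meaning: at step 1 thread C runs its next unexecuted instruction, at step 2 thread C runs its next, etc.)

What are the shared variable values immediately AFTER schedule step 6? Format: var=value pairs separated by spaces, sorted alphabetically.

Step 1: thread C executes C1 (x = 5). Shared: x=5. PCs: A@0 B@0 C@1
Step 2: thread C executes C2 (x = x + 3). Shared: x=8. PCs: A@0 B@0 C@2
Step 3: thread A executes A1 (x = 7). Shared: x=7. PCs: A@1 B@0 C@2
Step 4: thread B executes B1 (x = x - 2). Shared: x=5. PCs: A@1 B@1 C@2
Step 5: thread C executes C3 (x = x + 3). Shared: x=8. PCs: A@1 B@1 C@3
Step 6: thread B executes B2 (x = x - 3). Shared: x=5. PCs: A@1 B@2 C@3

Answer: x=5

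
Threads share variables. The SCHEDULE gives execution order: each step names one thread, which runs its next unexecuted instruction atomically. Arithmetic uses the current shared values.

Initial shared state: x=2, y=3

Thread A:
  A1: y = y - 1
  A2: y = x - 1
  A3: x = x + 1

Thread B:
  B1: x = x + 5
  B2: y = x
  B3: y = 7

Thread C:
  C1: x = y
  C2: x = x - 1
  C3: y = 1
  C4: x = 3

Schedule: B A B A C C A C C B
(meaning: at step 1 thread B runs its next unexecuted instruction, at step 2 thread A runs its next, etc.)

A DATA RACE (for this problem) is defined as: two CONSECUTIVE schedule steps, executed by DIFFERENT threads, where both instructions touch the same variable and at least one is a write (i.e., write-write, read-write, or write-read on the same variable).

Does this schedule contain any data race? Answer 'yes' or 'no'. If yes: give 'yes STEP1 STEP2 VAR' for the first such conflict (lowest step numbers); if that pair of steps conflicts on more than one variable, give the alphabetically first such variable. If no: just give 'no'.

Steps 1,2: B(r=x,w=x) vs A(r=y,w=y). No conflict.
Steps 2,3: A(y = y - 1) vs B(y = x). RACE on y (W-W).
Steps 3,4: B(y = x) vs A(y = x - 1). RACE on y (W-W).
Steps 4,5: A(y = x - 1) vs C(x = y). RACE on x (R-W), y (W-R). Multiple vars; alphabetically first is x.
Steps 5,6: same thread (C). No race.
Steps 6,7: C(x = x - 1) vs A(x = x + 1). RACE on x (W-W).
Steps 7,8: A(r=x,w=x) vs C(r=-,w=y). No conflict.
Steps 8,9: same thread (C). No race.
Steps 9,10: C(r=-,w=x) vs B(r=-,w=y). No conflict.
First conflict at steps 2,3.

Answer: yes 2 3 y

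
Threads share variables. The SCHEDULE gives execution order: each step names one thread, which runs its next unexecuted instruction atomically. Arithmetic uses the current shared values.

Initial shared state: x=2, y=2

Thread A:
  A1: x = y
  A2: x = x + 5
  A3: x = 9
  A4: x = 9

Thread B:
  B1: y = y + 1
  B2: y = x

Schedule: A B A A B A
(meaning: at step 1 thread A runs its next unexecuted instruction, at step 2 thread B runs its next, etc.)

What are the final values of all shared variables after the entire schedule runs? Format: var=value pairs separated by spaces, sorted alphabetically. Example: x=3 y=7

Answer: x=9 y=9

Derivation:
Step 1: thread A executes A1 (x = y). Shared: x=2 y=2. PCs: A@1 B@0
Step 2: thread B executes B1 (y = y + 1). Shared: x=2 y=3. PCs: A@1 B@1
Step 3: thread A executes A2 (x = x + 5). Shared: x=7 y=3. PCs: A@2 B@1
Step 4: thread A executes A3 (x = 9). Shared: x=9 y=3. PCs: A@3 B@1
Step 5: thread B executes B2 (y = x). Shared: x=9 y=9. PCs: A@3 B@2
Step 6: thread A executes A4 (x = 9). Shared: x=9 y=9. PCs: A@4 B@2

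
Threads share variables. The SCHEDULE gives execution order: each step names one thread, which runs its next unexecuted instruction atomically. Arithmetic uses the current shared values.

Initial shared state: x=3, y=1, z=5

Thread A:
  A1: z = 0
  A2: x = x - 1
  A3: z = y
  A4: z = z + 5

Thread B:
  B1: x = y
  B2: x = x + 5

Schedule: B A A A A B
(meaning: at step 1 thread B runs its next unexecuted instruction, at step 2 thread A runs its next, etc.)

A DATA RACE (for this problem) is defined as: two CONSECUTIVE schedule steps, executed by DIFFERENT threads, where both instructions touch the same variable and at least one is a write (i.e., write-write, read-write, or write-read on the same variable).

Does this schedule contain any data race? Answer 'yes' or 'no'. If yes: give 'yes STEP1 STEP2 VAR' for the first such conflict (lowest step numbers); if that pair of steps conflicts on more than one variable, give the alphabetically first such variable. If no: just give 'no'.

Answer: no

Derivation:
Steps 1,2: B(r=y,w=x) vs A(r=-,w=z). No conflict.
Steps 2,3: same thread (A). No race.
Steps 3,4: same thread (A). No race.
Steps 4,5: same thread (A). No race.
Steps 5,6: A(r=z,w=z) vs B(r=x,w=x). No conflict.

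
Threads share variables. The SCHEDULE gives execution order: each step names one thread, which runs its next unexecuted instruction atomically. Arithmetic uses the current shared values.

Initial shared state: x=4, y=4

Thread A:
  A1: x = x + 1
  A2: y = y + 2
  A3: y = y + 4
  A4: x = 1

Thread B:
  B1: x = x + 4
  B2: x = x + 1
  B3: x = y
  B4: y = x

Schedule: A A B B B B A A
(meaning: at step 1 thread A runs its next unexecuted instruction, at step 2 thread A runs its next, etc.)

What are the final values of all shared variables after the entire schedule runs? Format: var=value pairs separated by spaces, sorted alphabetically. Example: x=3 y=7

Step 1: thread A executes A1 (x = x + 1). Shared: x=5 y=4. PCs: A@1 B@0
Step 2: thread A executes A2 (y = y + 2). Shared: x=5 y=6. PCs: A@2 B@0
Step 3: thread B executes B1 (x = x + 4). Shared: x=9 y=6. PCs: A@2 B@1
Step 4: thread B executes B2 (x = x + 1). Shared: x=10 y=6. PCs: A@2 B@2
Step 5: thread B executes B3 (x = y). Shared: x=6 y=6. PCs: A@2 B@3
Step 6: thread B executes B4 (y = x). Shared: x=6 y=6. PCs: A@2 B@4
Step 7: thread A executes A3 (y = y + 4). Shared: x=6 y=10. PCs: A@3 B@4
Step 8: thread A executes A4 (x = 1). Shared: x=1 y=10. PCs: A@4 B@4

Answer: x=1 y=10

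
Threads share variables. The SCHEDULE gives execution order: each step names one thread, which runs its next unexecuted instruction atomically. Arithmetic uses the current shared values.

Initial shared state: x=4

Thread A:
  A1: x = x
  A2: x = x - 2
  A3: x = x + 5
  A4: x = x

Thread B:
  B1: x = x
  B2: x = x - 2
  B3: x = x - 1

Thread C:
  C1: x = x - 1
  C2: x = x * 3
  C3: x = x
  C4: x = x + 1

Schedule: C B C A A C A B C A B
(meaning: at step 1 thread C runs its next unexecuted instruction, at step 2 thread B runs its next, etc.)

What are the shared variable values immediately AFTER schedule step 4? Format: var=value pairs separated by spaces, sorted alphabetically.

Step 1: thread C executes C1 (x = x - 1). Shared: x=3. PCs: A@0 B@0 C@1
Step 2: thread B executes B1 (x = x). Shared: x=3. PCs: A@0 B@1 C@1
Step 3: thread C executes C2 (x = x * 3). Shared: x=9. PCs: A@0 B@1 C@2
Step 4: thread A executes A1 (x = x). Shared: x=9. PCs: A@1 B@1 C@2

Answer: x=9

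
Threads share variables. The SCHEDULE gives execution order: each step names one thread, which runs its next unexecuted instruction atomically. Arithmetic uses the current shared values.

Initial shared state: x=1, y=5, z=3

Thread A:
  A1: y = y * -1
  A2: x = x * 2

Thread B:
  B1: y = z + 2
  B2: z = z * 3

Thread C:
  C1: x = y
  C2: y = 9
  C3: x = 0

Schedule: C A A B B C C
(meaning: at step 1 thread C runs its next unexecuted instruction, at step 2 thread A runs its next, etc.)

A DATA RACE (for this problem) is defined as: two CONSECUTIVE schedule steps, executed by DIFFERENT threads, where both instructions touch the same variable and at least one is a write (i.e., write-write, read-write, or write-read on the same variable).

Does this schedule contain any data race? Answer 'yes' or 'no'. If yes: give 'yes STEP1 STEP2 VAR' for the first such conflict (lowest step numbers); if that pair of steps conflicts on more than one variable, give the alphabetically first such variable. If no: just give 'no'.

Answer: yes 1 2 y

Derivation:
Steps 1,2: C(x = y) vs A(y = y * -1). RACE on y (R-W).
Steps 2,3: same thread (A). No race.
Steps 3,4: A(r=x,w=x) vs B(r=z,w=y). No conflict.
Steps 4,5: same thread (B). No race.
Steps 5,6: B(r=z,w=z) vs C(r=-,w=y). No conflict.
Steps 6,7: same thread (C). No race.
First conflict at steps 1,2.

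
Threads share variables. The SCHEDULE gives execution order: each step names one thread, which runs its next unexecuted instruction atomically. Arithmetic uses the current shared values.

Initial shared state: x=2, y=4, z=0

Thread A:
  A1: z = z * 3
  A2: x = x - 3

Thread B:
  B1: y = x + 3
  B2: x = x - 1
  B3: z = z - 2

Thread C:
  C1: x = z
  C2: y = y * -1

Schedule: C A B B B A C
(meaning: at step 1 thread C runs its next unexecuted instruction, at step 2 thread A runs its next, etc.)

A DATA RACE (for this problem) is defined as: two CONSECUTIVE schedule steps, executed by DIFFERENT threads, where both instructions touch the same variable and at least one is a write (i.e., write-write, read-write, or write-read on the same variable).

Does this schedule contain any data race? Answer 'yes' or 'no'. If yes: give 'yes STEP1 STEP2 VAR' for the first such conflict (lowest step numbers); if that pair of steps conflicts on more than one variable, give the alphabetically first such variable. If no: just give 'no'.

Steps 1,2: C(x = z) vs A(z = z * 3). RACE on z (R-W).
Steps 2,3: A(r=z,w=z) vs B(r=x,w=y). No conflict.
Steps 3,4: same thread (B). No race.
Steps 4,5: same thread (B). No race.
Steps 5,6: B(r=z,w=z) vs A(r=x,w=x). No conflict.
Steps 6,7: A(r=x,w=x) vs C(r=y,w=y). No conflict.
First conflict at steps 1,2.

Answer: yes 1 2 z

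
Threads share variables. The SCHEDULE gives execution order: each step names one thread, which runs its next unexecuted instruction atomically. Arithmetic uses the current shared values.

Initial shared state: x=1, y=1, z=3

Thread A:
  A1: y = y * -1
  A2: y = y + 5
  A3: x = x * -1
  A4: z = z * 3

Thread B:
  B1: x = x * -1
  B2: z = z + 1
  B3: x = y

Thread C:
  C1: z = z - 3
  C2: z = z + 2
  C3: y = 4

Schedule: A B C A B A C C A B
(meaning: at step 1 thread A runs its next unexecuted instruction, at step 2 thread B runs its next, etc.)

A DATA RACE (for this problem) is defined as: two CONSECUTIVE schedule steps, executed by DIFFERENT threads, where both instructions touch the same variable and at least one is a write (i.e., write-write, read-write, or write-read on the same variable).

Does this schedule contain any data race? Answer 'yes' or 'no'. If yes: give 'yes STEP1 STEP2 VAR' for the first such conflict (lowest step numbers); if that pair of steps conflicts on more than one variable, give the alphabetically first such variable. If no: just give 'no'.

Answer: no

Derivation:
Steps 1,2: A(r=y,w=y) vs B(r=x,w=x). No conflict.
Steps 2,3: B(r=x,w=x) vs C(r=z,w=z). No conflict.
Steps 3,4: C(r=z,w=z) vs A(r=y,w=y). No conflict.
Steps 4,5: A(r=y,w=y) vs B(r=z,w=z). No conflict.
Steps 5,6: B(r=z,w=z) vs A(r=x,w=x). No conflict.
Steps 6,7: A(r=x,w=x) vs C(r=z,w=z). No conflict.
Steps 7,8: same thread (C). No race.
Steps 8,9: C(r=-,w=y) vs A(r=z,w=z). No conflict.
Steps 9,10: A(r=z,w=z) vs B(r=y,w=x). No conflict.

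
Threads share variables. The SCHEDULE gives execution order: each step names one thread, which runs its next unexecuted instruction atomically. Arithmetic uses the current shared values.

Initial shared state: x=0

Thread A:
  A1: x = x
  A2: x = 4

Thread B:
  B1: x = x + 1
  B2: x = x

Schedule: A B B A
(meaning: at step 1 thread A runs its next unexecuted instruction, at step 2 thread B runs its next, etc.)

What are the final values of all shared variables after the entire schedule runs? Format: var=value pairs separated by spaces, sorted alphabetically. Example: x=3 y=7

Answer: x=4

Derivation:
Step 1: thread A executes A1 (x = x). Shared: x=0. PCs: A@1 B@0
Step 2: thread B executes B1 (x = x + 1). Shared: x=1. PCs: A@1 B@1
Step 3: thread B executes B2 (x = x). Shared: x=1. PCs: A@1 B@2
Step 4: thread A executes A2 (x = 4). Shared: x=4. PCs: A@2 B@2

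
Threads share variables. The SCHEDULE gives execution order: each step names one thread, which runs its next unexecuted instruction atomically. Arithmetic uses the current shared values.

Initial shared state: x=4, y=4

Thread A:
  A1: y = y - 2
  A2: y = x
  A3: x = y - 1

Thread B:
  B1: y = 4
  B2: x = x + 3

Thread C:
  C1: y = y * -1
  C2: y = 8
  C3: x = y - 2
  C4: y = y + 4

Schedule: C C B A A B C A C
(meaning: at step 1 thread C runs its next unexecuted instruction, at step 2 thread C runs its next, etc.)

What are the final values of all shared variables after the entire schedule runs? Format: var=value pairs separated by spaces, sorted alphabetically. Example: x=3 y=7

Answer: x=3 y=8

Derivation:
Step 1: thread C executes C1 (y = y * -1). Shared: x=4 y=-4. PCs: A@0 B@0 C@1
Step 2: thread C executes C2 (y = 8). Shared: x=4 y=8. PCs: A@0 B@0 C@2
Step 3: thread B executes B1 (y = 4). Shared: x=4 y=4. PCs: A@0 B@1 C@2
Step 4: thread A executes A1 (y = y - 2). Shared: x=4 y=2. PCs: A@1 B@1 C@2
Step 5: thread A executes A2 (y = x). Shared: x=4 y=4. PCs: A@2 B@1 C@2
Step 6: thread B executes B2 (x = x + 3). Shared: x=7 y=4. PCs: A@2 B@2 C@2
Step 7: thread C executes C3 (x = y - 2). Shared: x=2 y=4. PCs: A@2 B@2 C@3
Step 8: thread A executes A3 (x = y - 1). Shared: x=3 y=4. PCs: A@3 B@2 C@3
Step 9: thread C executes C4 (y = y + 4). Shared: x=3 y=8. PCs: A@3 B@2 C@4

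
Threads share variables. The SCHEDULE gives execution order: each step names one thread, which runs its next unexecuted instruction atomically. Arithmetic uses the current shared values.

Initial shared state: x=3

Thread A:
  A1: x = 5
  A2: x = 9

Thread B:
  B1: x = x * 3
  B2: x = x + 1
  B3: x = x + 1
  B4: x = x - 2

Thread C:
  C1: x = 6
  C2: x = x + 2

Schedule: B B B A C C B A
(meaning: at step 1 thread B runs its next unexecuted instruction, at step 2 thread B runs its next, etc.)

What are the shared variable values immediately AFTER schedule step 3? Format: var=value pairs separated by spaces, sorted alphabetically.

Answer: x=11

Derivation:
Step 1: thread B executes B1 (x = x * 3). Shared: x=9. PCs: A@0 B@1 C@0
Step 2: thread B executes B2 (x = x + 1). Shared: x=10. PCs: A@0 B@2 C@0
Step 3: thread B executes B3 (x = x + 1). Shared: x=11. PCs: A@0 B@3 C@0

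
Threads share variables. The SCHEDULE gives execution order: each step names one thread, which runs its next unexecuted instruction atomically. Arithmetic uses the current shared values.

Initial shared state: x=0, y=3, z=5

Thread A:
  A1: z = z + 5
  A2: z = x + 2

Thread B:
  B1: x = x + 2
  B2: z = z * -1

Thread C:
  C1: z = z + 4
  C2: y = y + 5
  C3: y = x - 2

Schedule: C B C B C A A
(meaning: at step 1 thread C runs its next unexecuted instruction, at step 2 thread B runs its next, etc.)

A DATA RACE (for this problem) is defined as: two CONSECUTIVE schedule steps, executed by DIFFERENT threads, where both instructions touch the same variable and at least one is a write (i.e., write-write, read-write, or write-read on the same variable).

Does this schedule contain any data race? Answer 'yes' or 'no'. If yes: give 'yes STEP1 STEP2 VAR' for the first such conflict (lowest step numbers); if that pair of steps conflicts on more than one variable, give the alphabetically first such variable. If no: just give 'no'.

Answer: no

Derivation:
Steps 1,2: C(r=z,w=z) vs B(r=x,w=x). No conflict.
Steps 2,3: B(r=x,w=x) vs C(r=y,w=y). No conflict.
Steps 3,4: C(r=y,w=y) vs B(r=z,w=z). No conflict.
Steps 4,5: B(r=z,w=z) vs C(r=x,w=y). No conflict.
Steps 5,6: C(r=x,w=y) vs A(r=z,w=z). No conflict.
Steps 6,7: same thread (A). No race.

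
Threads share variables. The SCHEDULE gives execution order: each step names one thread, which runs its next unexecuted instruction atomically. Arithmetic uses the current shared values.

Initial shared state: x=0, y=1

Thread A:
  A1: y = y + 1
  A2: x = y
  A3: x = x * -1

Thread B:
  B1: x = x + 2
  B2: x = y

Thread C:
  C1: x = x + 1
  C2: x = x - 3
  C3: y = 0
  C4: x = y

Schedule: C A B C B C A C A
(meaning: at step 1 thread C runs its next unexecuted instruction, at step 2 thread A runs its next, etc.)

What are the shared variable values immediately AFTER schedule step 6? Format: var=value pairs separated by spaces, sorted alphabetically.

Step 1: thread C executes C1 (x = x + 1). Shared: x=1 y=1. PCs: A@0 B@0 C@1
Step 2: thread A executes A1 (y = y + 1). Shared: x=1 y=2. PCs: A@1 B@0 C@1
Step 3: thread B executes B1 (x = x + 2). Shared: x=3 y=2. PCs: A@1 B@1 C@1
Step 4: thread C executes C2 (x = x - 3). Shared: x=0 y=2. PCs: A@1 B@1 C@2
Step 5: thread B executes B2 (x = y). Shared: x=2 y=2. PCs: A@1 B@2 C@2
Step 6: thread C executes C3 (y = 0). Shared: x=2 y=0. PCs: A@1 B@2 C@3

Answer: x=2 y=0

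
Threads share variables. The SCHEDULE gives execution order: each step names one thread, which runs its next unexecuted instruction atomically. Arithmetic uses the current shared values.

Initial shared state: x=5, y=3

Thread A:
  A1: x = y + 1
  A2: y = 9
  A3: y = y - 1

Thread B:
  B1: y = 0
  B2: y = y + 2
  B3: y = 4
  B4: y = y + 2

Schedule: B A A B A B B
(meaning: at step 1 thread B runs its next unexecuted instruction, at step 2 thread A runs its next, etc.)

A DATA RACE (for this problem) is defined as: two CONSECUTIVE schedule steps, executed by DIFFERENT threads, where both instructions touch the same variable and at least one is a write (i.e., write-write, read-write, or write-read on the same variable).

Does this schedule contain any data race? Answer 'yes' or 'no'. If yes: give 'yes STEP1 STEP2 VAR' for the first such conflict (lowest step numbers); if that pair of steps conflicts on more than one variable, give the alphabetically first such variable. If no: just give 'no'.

Steps 1,2: B(y = 0) vs A(x = y + 1). RACE on y (W-R).
Steps 2,3: same thread (A). No race.
Steps 3,4: A(y = 9) vs B(y = y + 2). RACE on y (W-W).
Steps 4,5: B(y = y + 2) vs A(y = y - 1). RACE on y (W-W).
Steps 5,6: A(y = y - 1) vs B(y = 4). RACE on y (W-W).
Steps 6,7: same thread (B). No race.
First conflict at steps 1,2.

Answer: yes 1 2 y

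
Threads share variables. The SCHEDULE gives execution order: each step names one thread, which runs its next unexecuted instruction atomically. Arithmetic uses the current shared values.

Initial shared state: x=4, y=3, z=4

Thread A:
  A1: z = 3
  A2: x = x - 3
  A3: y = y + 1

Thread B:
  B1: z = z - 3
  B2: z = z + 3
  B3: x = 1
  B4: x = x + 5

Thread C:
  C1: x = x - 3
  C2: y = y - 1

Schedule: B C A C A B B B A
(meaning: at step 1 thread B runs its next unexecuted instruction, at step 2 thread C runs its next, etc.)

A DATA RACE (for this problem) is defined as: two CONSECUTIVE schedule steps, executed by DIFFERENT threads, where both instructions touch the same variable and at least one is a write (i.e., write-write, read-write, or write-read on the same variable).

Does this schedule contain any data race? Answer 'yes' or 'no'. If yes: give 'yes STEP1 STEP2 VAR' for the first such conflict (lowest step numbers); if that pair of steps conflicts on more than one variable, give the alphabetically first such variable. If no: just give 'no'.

Steps 1,2: B(r=z,w=z) vs C(r=x,w=x). No conflict.
Steps 2,3: C(r=x,w=x) vs A(r=-,w=z). No conflict.
Steps 3,4: A(r=-,w=z) vs C(r=y,w=y). No conflict.
Steps 4,5: C(r=y,w=y) vs A(r=x,w=x). No conflict.
Steps 5,6: A(r=x,w=x) vs B(r=z,w=z). No conflict.
Steps 6,7: same thread (B). No race.
Steps 7,8: same thread (B). No race.
Steps 8,9: B(r=x,w=x) vs A(r=y,w=y). No conflict.

Answer: no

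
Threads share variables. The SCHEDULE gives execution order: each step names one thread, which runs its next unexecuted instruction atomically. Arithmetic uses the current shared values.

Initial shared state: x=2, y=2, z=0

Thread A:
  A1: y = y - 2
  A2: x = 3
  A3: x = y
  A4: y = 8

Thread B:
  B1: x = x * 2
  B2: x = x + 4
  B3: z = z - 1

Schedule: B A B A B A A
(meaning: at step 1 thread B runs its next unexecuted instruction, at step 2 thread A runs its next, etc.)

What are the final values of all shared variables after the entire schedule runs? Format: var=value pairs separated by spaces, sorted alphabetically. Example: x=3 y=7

Answer: x=0 y=8 z=-1

Derivation:
Step 1: thread B executes B1 (x = x * 2). Shared: x=4 y=2 z=0. PCs: A@0 B@1
Step 2: thread A executes A1 (y = y - 2). Shared: x=4 y=0 z=0. PCs: A@1 B@1
Step 3: thread B executes B2 (x = x + 4). Shared: x=8 y=0 z=0. PCs: A@1 B@2
Step 4: thread A executes A2 (x = 3). Shared: x=3 y=0 z=0. PCs: A@2 B@2
Step 5: thread B executes B3 (z = z - 1). Shared: x=3 y=0 z=-1. PCs: A@2 B@3
Step 6: thread A executes A3 (x = y). Shared: x=0 y=0 z=-1. PCs: A@3 B@3
Step 7: thread A executes A4 (y = 8). Shared: x=0 y=8 z=-1. PCs: A@4 B@3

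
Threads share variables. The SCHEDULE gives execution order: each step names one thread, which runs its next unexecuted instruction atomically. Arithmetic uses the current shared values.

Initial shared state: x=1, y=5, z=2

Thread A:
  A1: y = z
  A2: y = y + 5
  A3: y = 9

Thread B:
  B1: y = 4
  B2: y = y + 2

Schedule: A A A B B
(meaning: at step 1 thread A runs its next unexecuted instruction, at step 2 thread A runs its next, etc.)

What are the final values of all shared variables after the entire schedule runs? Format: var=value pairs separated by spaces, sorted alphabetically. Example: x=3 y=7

Step 1: thread A executes A1 (y = z). Shared: x=1 y=2 z=2. PCs: A@1 B@0
Step 2: thread A executes A2 (y = y + 5). Shared: x=1 y=7 z=2. PCs: A@2 B@0
Step 3: thread A executes A3 (y = 9). Shared: x=1 y=9 z=2. PCs: A@3 B@0
Step 4: thread B executes B1 (y = 4). Shared: x=1 y=4 z=2. PCs: A@3 B@1
Step 5: thread B executes B2 (y = y + 2). Shared: x=1 y=6 z=2. PCs: A@3 B@2

Answer: x=1 y=6 z=2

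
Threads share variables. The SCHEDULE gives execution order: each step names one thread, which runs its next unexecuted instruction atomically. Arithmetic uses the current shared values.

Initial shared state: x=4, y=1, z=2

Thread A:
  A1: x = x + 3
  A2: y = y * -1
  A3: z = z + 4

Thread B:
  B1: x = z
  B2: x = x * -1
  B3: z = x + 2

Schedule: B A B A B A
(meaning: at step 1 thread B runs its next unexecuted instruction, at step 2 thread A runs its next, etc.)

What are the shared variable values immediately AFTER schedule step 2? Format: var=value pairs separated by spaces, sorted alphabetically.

Answer: x=5 y=1 z=2

Derivation:
Step 1: thread B executes B1 (x = z). Shared: x=2 y=1 z=2. PCs: A@0 B@1
Step 2: thread A executes A1 (x = x + 3). Shared: x=5 y=1 z=2. PCs: A@1 B@1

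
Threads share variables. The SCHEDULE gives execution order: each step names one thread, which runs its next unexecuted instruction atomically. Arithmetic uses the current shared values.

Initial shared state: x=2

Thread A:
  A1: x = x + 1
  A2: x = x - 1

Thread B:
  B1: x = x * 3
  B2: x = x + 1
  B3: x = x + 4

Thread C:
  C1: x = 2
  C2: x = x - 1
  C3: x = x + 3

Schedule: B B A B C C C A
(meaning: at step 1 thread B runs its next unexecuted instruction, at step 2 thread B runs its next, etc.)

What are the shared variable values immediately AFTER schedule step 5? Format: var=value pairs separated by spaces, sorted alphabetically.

Answer: x=2

Derivation:
Step 1: thread B executes B1 (x = x * 3). Shared: x=6. PCs: A@0 B@1 C@0
Step 2: thread B executes B2 (x = x + 1). Shared: x=7. PCs: A@0 B@2 C@0
Step 3: thread A executes A1 (x = x + 1). Shared: x=8. PCs: A@1 B@2 C@0
Step 4: thread B executes B3 (x = x + 4). Shared: x=12. PCs: A@1 B@3 C@0
Step 5: thread C executes C1 (x = 2). Shared: x=2. PCs: A@1 B@3 C@1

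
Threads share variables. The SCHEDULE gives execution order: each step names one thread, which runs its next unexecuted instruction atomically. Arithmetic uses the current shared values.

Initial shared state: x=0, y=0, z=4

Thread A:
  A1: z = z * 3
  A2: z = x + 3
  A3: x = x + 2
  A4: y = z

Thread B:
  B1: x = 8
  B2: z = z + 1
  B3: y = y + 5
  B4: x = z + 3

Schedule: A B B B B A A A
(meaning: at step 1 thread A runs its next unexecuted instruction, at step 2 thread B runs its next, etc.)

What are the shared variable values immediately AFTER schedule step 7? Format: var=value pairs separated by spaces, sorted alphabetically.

Answer: x=18 y=5 z=19

Derivation:
Step 1: thread A executes A1 (z = z * 3). Shared: x=0 y=0 z=12. PCs: A@1 B@0
Step 2: thread B executes B1 (x = 8). Shared: x=8 y=0 z=12. PCs: A@1 B@1
Step 3: thread B executes B2 (z = z + 1). Shared: x=8 y=0 z=13. PCs: A@1 B@2
Step 4: thread B executes B3 (y = y + 5). Shared: x=8 y=5 z=13. PCs: A@1 B@3
Step 5: thread B executes B4 (x = z + 3). Shared: x=16 y=5 z=13. PCs: A@1 B@4
Step 6: thread A executes A2 (z = x + 3). Shared: x=16 y=5 z=19. PCs: A@2 B@4
Step 7: thread A executes A3 (x = x + 2). Shared: x=18 y=5 z=19. PCs: A@3 B@4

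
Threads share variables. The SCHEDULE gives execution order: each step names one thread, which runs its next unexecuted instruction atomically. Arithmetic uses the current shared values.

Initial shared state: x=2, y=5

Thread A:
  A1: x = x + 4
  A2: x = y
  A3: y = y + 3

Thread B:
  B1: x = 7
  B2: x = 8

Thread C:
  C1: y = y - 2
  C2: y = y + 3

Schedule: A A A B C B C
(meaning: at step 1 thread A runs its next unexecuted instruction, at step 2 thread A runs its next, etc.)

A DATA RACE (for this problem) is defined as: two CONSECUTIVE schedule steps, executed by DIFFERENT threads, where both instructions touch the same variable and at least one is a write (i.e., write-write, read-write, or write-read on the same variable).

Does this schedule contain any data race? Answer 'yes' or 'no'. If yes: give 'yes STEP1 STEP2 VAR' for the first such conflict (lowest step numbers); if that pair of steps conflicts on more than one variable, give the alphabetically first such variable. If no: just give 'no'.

Steps 1,2: same thread (A). No race.
Steps 2,3: same thread (A). No race.
Steps 3,4: A(r=y,w=y) vs B(r=-,w=x). No conflict.
Steps 4,5: B(r=-,w=x) vs C(r=y,w=y). No conflict.
Steps 5,6: C(r=y,w=y) vs B(r=-,w=x). No conflict.
Steps 6,7: B(r=-,w=x) vs C(r=y,w=y). No conflict.

Answer: no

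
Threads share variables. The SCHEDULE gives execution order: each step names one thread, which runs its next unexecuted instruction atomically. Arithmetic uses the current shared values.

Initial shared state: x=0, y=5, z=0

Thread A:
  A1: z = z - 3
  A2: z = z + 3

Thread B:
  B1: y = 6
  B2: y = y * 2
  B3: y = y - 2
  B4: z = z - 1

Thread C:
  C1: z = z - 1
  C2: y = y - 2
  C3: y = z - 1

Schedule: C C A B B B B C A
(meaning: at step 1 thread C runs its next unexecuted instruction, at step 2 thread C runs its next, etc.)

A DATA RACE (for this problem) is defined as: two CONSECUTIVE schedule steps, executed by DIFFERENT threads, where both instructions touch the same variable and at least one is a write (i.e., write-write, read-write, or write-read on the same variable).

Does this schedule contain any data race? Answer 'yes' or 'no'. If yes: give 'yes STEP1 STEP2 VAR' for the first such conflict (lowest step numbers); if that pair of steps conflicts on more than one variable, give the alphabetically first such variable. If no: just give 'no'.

Steps 1,2: same thread (C). No race.
Steps 2,3: C(r=y,w=y) vs A(r=z,w=z). No conflict.
Steps 3,4: A(r=z,w=z) vs B(r=-,w=y). No conflict.
Steps 4,5: same thread (B). No race.
Steps 5,6: same thread (B). No race.
Steps 6,7: same thread (B). No race.
Steps 7,8: B(z = z - 1) vs C(y = z - 1). RACE on z (W-R).
Steps 8,9: C(y = z - 1) vs A(z = z + 3). RACE on z (R-W).
First conflict at steps 7,8.

Answer: yes 7 8 z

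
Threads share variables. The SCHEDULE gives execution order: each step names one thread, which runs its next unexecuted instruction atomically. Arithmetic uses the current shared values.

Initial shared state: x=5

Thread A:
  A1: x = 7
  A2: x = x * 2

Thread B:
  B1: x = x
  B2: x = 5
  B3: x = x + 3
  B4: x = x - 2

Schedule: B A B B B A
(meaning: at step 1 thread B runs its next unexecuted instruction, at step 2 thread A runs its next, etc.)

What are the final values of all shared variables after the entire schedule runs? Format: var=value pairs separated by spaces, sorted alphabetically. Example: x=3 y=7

Answer: x=12

Derivation:
Step 1: thread B executes B1 (x = x). Shared: x=5. PCs: A@0 B@1
Step 2: thread A executes A1 (x = 7). Shared: x=7. PCs: A@1 B@1
Step 3: thread B executes B2 (x = 5). Shared: x=5. PCs: A@1 B@2
Step 4: thread B executes B3 (x = x + 3). Shared: x=8. PCs: A@1 B@3
Step 5: thread B executes B4 (x = x - 2). Shared: x=6. PCs: A@1 B@4
Step 6: thread A executes A2 (x = x * 2). Shared: x=12. PCs: A@2 B@4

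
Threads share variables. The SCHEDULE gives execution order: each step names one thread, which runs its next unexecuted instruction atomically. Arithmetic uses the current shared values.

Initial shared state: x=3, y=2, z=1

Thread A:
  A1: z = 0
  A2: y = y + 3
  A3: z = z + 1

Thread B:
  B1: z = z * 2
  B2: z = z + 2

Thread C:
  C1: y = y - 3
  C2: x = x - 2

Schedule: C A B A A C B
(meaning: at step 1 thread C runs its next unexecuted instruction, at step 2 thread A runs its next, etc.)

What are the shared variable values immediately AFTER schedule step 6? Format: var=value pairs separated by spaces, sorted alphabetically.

Answer: x=1 y=2 z=1

Derivation:
Step 1: thread C executes C1 (y = y - 3). Shared: x=3 y=-1 z=1. PCs: A@0 B@0 C@1
Step 2: thread A executes A1 (z = 0). Shared: x=3 y=-1 z=0. PCs: A@1 B@0 C@1
Step 3: thread B executes B1 (z = z * 2). Shared: x=3 y=-1 z=0. PCs: A@1 B@1 C@1
Step 4: thread A executes A2 (y = y + 3). Shared: x=3 y=2 z=0. PCs: A@2 B@1 C@1
Step 5: thread A executes A3 (z = z + 1). Shared: x=3 y=2 z=1. PCs: A@3 B@1 C@1
Step 6: thread C executes C2 (x = x - 2). Shared: x=1 y=2 z=1. PCs: A@3 B@1 C@2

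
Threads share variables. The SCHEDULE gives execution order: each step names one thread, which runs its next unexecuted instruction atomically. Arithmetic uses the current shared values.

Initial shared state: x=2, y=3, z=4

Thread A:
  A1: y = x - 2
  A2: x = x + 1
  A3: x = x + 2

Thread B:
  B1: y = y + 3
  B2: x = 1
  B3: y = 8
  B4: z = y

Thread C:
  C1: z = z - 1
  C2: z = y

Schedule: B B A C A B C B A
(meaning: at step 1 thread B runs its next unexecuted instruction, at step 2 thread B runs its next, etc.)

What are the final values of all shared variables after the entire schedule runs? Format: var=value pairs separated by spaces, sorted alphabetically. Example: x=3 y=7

Step 1: thread B executes B1 (y = y + 3). Shared: x=2 y=6 z=4. PCs: A@0 B@1 C@0
Step 2: thread B executes B2 (x = 1). Shared: x=1 y=6 z=4. PCs: A@0 B@2 C@0
Step 3: thread A executes A1 (y = x - 2). Shared: x=1 y=-1 z=4. PCs: A@1 B@2 C@0
Step 4: thread C executes C1 (z = z - 1). Shared: x=1 y=-1 z=3. PCs: A@1 B@2 C@1
Step 5: thread A executes A2 (x = x + 1). Shared: x=2 y=-1 z=3. PCs: A@2 B@2 C@1
Step 6: thread B executes B3 (y = 8). Shared: x=2 y=8 z=3. PCs: A@2 B@3 C@1
Step 7: thread C executes C2 (z = y). Shared: x=2 y=8 z=8. PCs: A@2 B@3 C@2
Step 8: thread B executes B4 (z = y). Shared: x=2 y=8 z=8. PCs: A@2 B@4 C@2
Step 9: thread A executes A3 (x = x + 2). Shared: x=4 y=8 z=8. PCs: A@3 B@4 C@2

Answer: x=4 y=8 z=8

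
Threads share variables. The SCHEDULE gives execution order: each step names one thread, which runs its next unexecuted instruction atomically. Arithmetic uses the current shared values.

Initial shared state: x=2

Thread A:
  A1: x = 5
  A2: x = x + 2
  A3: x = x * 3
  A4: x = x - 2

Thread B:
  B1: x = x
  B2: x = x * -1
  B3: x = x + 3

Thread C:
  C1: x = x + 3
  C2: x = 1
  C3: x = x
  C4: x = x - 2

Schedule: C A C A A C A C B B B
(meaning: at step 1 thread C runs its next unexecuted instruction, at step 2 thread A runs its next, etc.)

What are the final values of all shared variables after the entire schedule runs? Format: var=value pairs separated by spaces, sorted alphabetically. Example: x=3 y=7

Answer: x=-2

Derivation:
Step 1: thread C executes C1 (x = x + 3). Shared: x=5. PCs: A@0 B@0 C@1
Step 2: thread A executes A1 (x = 5). Shared: x=5. PCs: A@1 B@0 C@1
Step 3: thread C executes C2 (x = 1). Shared: x=1. PCs: A@1 B@0 C@2
Step 4: thread A executes A2 (x = x + 2). Shared: x=3. PCs: A@2 B@0 C@2
Step 5: thread A executes A3 (x = x * 3). Shared: x=9. PCs: A@3 B@0 C@2
Step 6: thread C executes C3 (x = x). Shared: x=9. PCs: A@3 B@0 C@3
Step 7: thread A executes A4 (x = x - 2). Shared: x=7. PCs: A@4 B@0 C@3
Step 8: thread C executes C4 (x = x - 2). Shared: x=5. PCs: A@4 B@0 C@4
Step 9: thread B executes B1 (x = x). Shared: x=5. PCs: A@4 B@1 C@4
Step 10: thread B executes B2 (x = x * -1). Shared: x=-5. PCs: A@4 B@2 C@4
Step 11: thread B executes B3 (x = x + 3). Shared: x=-2. PCs: A@4 B@3 C@4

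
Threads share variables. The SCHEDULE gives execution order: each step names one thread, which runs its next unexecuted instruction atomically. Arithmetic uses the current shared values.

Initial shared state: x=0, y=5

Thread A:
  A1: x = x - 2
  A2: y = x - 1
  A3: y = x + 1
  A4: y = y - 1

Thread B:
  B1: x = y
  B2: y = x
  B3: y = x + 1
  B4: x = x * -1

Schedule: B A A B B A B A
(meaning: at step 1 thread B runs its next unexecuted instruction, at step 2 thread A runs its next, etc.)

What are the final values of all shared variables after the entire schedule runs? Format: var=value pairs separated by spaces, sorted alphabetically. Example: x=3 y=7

Step 1: thread B executes B1 (x = y). Shared: x=5 y=5. PCs: A@0 B@1
Step 2: thread A executes A1 (x = x - 2). Shared: x=3 y=5. PCs: A@1 B@1
Step 3: thread A executes A2 (y = x - 1). Shared: x=3 y=2. PCs: A@2 B@1
Step 4: thread B executes B2 (y = x). Shared: x=3 y=3. PCs: A@2 B@2
Step 5: thread B executes B3 (y = x + 1). Shared: x=3 y=4. PCs: A@2 B@3
Step 6: thread A executes A3 (y = x + 1). Shared: x=3 y=4. PCs: A@3 B@3
Step 7: thread B executes B4 (x = x * -1). Shared: x=-3 y=4. PCs: A@3 B@4
Step 8: thread A executes A4 (y = y - 1). Shared: x=-3 y=3. PCs: A@4 B@4

Answer: x=-3 y=3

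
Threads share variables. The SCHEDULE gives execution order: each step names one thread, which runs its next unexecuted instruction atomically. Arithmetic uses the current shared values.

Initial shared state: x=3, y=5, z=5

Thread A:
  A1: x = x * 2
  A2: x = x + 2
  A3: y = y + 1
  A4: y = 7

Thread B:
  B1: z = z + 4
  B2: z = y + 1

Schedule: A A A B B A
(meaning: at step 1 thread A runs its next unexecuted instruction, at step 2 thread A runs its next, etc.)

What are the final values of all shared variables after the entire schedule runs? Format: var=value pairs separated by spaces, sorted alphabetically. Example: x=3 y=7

Step 1: thread A executes A1 (x = x * 2). Shared: x=6 y=5 z=5. PCs: A@1 B@0
Step 2: thread A executes A2 (x = x + 2). Shared: x=8 y=5 z=5. PCs: A@2 B@0
Step 3: thread A executes A3 (y = y + 1). Shared: x=8 y=6 z=5. PCs: A@3 B@0
Step 4: thread B executes B1 (z = z + 4). Shared: x=8 y=6 z=9. PCs: A@3 B@1
Step 5: thread B executes B2 (z = y + 1). Shared: x=8 y=6 z=7. PCs: A@3 B@2
Step 6: thread A executes A4 (y = 7). Shared: x=8 y=7 z=7. PCs: A@4 B@2

Answer: x=8 y=7 z=7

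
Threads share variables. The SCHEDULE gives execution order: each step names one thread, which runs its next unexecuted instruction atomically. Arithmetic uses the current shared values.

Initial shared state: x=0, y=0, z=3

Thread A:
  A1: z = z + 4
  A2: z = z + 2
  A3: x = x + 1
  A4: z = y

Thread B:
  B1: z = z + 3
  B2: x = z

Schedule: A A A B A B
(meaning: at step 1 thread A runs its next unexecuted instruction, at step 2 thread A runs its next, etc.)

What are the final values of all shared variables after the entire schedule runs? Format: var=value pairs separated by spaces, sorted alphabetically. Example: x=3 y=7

Answer: x=0 y=0 z=0

Derivation:
Step 1: thread A executes A1 (z = z + 4). Shared: x=0 y=0 z=7. PCs: A@1 B@0
Step 2: thread A executes A2 (z = z + 2). Shared: x=0 y=0 z=9. PCs: A@2 B@0
Step 3: thread A executes A3 (x = x + 1). Shared: x=1 y=0 z=9. PCs: A@3 B@0
Step 4: thread B executes B1 (z = z + 3). Shared: x=1 y=0 z=12. PCs: A@3 B@1
Step 5: thread A executes A4 (z = y). Shared: x=1 y=0 z=0. PCs: A@4 B@1
Step 6: thread B executes B2 (x = z). Shared: x=0 y=0 z=0. PCs: A@4 B@2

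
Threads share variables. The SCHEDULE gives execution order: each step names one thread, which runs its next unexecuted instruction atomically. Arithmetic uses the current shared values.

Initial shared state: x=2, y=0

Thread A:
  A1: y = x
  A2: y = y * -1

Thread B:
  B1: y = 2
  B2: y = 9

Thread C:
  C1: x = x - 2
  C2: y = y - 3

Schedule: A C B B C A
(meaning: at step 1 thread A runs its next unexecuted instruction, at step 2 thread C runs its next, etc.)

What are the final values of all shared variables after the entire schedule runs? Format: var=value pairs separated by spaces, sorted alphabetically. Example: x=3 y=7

Step 1: thread A executes A1 (y = x). Shared: x=2 y=2. PCs: A@1 B@0 C@0
Step 2: thread C executes C1 (x = x - 2). Shared: x=0 y=2. PCs: A@1 B@0 C@1
Step 3: thread B executes B1 (y = 2). Shared: x=0 y=2. PCs: A@1 B@1 C@1
Step 4: thread B executes B2 (y = 9). Shared: x=0 y=9. PCs: A@1 B@2 C@1
Step 5: thread C executes C2 (y = y - 3). Shared: x=0 y=6. PCs: A@1 B@2 C@2
Step 6: thread A executes A2 (y = y * -1). Shared: x=0 y=-6. PCs: A@2 B@2 C@2

Answer: x=0 y=-6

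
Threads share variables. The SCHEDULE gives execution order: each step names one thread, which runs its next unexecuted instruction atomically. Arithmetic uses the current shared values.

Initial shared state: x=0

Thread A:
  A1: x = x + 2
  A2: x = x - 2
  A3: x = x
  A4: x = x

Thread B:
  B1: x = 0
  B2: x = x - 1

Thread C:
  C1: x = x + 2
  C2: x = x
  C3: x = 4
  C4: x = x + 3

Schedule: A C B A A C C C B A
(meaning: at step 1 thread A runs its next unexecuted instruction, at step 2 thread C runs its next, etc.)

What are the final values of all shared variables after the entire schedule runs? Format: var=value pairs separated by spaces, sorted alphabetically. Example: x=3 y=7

Answer: x=6

Derivation:
Step 1: thread A executes A1 (x = x + 2). Shared: x=2. PCs: A@1 B@0 C@0
Step 2: thread C executes C1 (x = x + 2). Shared: x=4. PCs: A@1 B@0 C@1
Step 3: thread B executes B1 (x = 0). Shared: x=0. PCs: A@1 B@1 C@1
Step 4: thread A executes A2 (x = x - 2). Shared: x=-2. PCs: A@2 B@1 C@1
Step 5: thread A executes A3 (x = x). Shared: x=-2. PCs: A@3 B@1 C@1
Step 6: thread C executes C2 (x = x). Shared: x=-2. PCs: A@3 B@1 C@2
Step 7: thread C executes C3 (x = 4). Shared: x=4. PCs: A@3 B@1 C@3
Step 8: thread C executes C4 (x = x + 3). Shared: x=7. PCs: A@3 B@1 C@4
Step 9: thread B executes B2 (x = x - 1). Shared: x=6. PCs: A@3 B@2 C@4
Step 10: thread A executes A4 (x = x). Shared: x=6. PCs: A@4 B@2 C@4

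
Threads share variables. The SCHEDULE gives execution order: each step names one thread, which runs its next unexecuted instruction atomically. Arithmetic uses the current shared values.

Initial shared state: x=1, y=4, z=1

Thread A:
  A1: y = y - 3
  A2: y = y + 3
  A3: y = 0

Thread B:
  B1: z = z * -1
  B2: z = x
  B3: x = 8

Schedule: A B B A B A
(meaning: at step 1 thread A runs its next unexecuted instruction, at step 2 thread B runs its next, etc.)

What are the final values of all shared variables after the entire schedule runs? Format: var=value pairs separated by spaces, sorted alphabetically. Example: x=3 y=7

Step 1: thread A executes A1 (y = y - 3). Shared: x=1 y=1 z=1. PCs: A@1 B@0
Step 2: thread B executes B1 (z = z * -1). Shared: x=1 y=1 z=-1. PCs: A@1 B@1
Step 3: thread B executes B2 (z = x). Shared: x=1 y=1 z=1. PCs: A@1 B@2
Step 4: thread A executes A2 (y = y + 3). Shared: x=1 y=4 z=1. PCs: A@2 B@2
Step 5: thread B executes B3 (x = 8). Shared: x=8 y=4 z=1. PCs: A@2 B@3
Step 6: thread A executes A3 (y = 0). Shared: x=8 y=0 z=1. PCs: A@3 B@3

Answer: x=8 y=0 z=1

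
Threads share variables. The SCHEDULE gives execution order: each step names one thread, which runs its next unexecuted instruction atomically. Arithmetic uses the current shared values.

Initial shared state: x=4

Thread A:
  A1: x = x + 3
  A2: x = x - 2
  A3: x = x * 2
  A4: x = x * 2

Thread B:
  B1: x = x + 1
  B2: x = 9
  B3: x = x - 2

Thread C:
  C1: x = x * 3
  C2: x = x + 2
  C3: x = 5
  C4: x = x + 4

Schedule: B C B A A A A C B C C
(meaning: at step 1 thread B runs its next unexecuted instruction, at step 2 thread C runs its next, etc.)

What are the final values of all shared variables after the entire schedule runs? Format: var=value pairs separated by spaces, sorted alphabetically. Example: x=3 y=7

Answer: x=9

Derivation:
Step 1: thread B executes B1 (x = x + 1). Shared: x=5. PCs: A@0 B@1 C@0
Step 2: thread C executes C1 (x = x * 3). Shared: x=15. PCs: A@0 B@1 C@1
Step 3: thread B executes B2 (x = 9). Shared: x=9. PCs: A@0 B@2 C@1
Step 4: thread A executes A1 (x = x + 3). Shared: x=12. PCs: A@1 B@2 C@1
Step 5: thread A executes A2 (x = x - 2). Shared: x=10. PCs: A@2 B@2 C@1
Step 6: thread A executes A3 (x = x * 2). Shared: x=20. PCs: A@3 B@2 C@1
Step 7: thread A executes A4 (x = x * 2). Shared: x=40. PCs: A@4 B@2 C@1
Step 8: thread C executes C2 (x = x + 2). Shared: x=42. PCs: A@4 B@2 C@2
Step 9: thread B executes B3 (x = x - 2). Shared: x=40. PCs: A@4 B@3 C@2
Step 10: thread C executes C3 (x = 5). Shared: x=5. PCs: A@4 B@3 C@3
Step 11: thread C executes C4 (x = x + 4). Shared: x=9. PCs: A@4 B@3 C@4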